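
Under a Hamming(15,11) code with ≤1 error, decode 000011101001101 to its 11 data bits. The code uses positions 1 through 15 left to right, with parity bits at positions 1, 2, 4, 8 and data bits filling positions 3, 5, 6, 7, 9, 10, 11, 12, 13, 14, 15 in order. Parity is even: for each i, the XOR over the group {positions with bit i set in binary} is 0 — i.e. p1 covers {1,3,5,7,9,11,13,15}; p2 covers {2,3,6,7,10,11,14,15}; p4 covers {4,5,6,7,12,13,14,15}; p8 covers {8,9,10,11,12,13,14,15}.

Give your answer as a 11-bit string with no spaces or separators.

s1 (pos 1,3,5,7,9,11,13,15): 0⊕0⊕1⊕1⊕1⊕0⊕1⊕1 = 1
s2 (pos 2,3,6,7,10,11,14,15): 0⊕0⊕1⊕1⊕0⊕0⊕0⊕1 = 1
s4 (pos 4,5,6,7,12,13,14,15): 0⊕1⊕1⊕1⊕1⊕1⊕0⊕1 = 0
s8 (pos 8,9,10,11,12,13,14,15): 0⊕1⊕0⊕0⊕1⊕1⊕0⊕1 = 0
Syndrome s8…s1 = 0011 → error at position 3.
Flip position 3: 000011101001101 → 001011101001101
Read data bits from positions 3,5,6,7,9,10,11,12,13,14,15: 11111001101

11111001101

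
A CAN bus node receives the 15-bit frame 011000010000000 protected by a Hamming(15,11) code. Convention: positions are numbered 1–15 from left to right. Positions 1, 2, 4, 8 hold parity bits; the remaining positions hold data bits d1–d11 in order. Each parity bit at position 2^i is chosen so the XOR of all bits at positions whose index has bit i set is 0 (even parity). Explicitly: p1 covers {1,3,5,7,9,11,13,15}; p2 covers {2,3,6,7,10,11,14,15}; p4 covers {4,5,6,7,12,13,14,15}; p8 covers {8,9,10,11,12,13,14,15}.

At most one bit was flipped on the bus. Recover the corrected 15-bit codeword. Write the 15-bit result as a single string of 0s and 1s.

011000011000000

s1 (pos 1,3,5,7,9,11,13,15): 0⊕1⊕0⊕0⊕0⊕0⊕0⊕0 = 1
s2 (pos 2,3,6,7,10,11,14,15): 1⊕1⊕0⊕0⊕0⊕0⊕0⊕0 = 0
s4 (pos 4,5,6,7,12,13,14,15): 0⊕0⊕0⊕0⊕0⊕0⊕0⊕0 = 0
s8 (pos 8,9,10,11,12,13,14,15): 1⊕0⊕0⊕0⊕0⊕0⊕0⊕0 = 1
Syndrome s8…s1 = 1001 → error at position 9.
Flip position 9: 011000010000000 → 011000011000000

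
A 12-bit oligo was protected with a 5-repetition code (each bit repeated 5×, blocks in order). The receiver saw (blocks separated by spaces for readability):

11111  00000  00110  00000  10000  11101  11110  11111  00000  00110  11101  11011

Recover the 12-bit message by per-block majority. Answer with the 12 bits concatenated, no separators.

100001110011

Block 1 (11111): 5 ones → 1
Block 2 (00000): 0 ones → 0
Block 3 (00110): 2 ones → 0
Block 4 (00000): 0 ones → 0
Block 5 (10000): 1 one → 0
Block 6 (11101): 4 ones → 1
Block 7 (11110): 4 ones → 1
Block 8 (11111): 5 ones → 1
Block 9 (00000): 0 ones → 0
Block 10 (00110): 2 ones → 0
Block 11 (11101): 4 ones → 1
Block 12 (11011): 4 ones → 1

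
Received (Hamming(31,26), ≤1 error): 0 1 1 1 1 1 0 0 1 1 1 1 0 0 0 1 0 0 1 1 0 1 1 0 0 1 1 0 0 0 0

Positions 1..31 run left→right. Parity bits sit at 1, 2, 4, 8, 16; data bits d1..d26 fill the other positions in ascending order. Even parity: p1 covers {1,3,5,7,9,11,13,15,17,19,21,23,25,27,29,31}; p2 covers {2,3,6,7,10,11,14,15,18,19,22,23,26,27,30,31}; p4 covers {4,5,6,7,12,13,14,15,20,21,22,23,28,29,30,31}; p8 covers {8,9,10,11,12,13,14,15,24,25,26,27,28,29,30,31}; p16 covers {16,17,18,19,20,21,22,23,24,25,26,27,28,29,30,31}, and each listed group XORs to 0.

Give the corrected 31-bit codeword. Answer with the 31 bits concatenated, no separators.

0111110011110001001111100110000

s1 (pos 1,3,5,7,9,11,13,15,17,19,21,23,25,27,29,31): 0⊕1⊕1⊕0⊕1⊕1⊕0⊕0⊕0⊕1⊕0⊕1⊕0⊕1⊕0⊕0 = 1
s2 (pos 2,3,6,7,10,11,14,15,18,19,22,23,26,27,30,31): 1⊕1⊕1⊕0⊕1⊕1⊕0⊕0⊕0⊕1⊕1⊕1⊕1⊕1⊕0⊕0 = 0
s4 (pos 4,5,6,7,12,13,14,15,20,21,22,23,28,29,30,31): 1⊕1⊕1⊕0⊕1⊕0⊕0⊕0⊕1⊕0⊕1⊕1⊕0⊕0⊕0⊕0 = 1
s8 (pos 8,9,10,11,12,13,14,15,24,25,26,27,28,29,30,31): 0⊕1⊕1⊕1⊕1⊕0⊕0⊕0⊕0⊕0⊕1⊕1⊕0⊕0⊕0⊕0 = 0
s16 (pos 16,17,18,19,20,21,22,23,24,25,26,27,28,29,30,31): 1⊕0⊕0⊕1⊕1⊕0⊕1⊕1⊕0⊕0⊕1⊕1⊕0⊕0⊕0⊕0 = 1
Syndrome s16…s1 = 10101 → error at position 21.
Flip position 21: 0111110011110001001101100110000 → 0111110011110001001111100110000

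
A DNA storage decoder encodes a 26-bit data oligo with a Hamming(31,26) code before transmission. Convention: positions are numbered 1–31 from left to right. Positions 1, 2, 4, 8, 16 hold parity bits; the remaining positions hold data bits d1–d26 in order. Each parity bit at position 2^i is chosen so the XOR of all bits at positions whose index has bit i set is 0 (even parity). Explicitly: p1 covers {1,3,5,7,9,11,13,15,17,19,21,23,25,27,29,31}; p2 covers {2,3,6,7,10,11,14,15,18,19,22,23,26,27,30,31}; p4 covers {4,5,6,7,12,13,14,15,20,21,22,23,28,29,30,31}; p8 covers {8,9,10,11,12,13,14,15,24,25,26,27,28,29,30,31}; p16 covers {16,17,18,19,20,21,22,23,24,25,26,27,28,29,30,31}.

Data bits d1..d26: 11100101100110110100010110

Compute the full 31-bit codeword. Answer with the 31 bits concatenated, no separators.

0111110001011000110110100010110

Place data at non-parity positions: p1 p2 1 p4 1 1 0 p8 0 1 0 1 1 0 0 p16 1 1 0 1 1 0 1 0 0 0 1 0 1 1 0
p1 (pos 1,3,5,7,9,11,13,15,17,19,21,23,25,27,29,31): XOR of data positions = 1⊕1⊕0⊕0⊕0⊕1⊕0⊕1⊕0⊕1⊕1⊕0⊕1⊕1⊕0 = 0
p2 (pos 2,3,6,7,10,11,14,15,18,19,22,23,26,27,30,31): XOR of data positions = 1⊕1⊕0⊕1⊕0⊕0⊕0⊕1⊕0⊕0⊕1⊕0⊕1⊕1⊕0 = 1
p4 (pos 4,5,6,7,12,13,14,15,20,21,22,23,28,29,30,31): XOR of data positions = 1⊕1⊕0⊕1⊕1⊕0⊕0⊕1⊕1⊕0⊕1⊕0⊕1⊕1⊕0 = 1
p8 (pos 8,9,10,11,12,13,14,15,24,25,26,27,28,29,30,31): XOR of data positions = 0⊕1⊕0⊕1⊕1⊕0⊕0⊕0⊕0⊕0⊕1⊕0⊕1⊕1⊕0 = 0
p16 (pos 16,17,18,19,20,21,22,23,24,25,26,27,28,29,30,31): XOR of data positions = 1⊕1⊕0⊕1⊕1⊕0⊕1⊕0⊕0⊕0⊕1⊕0⊕1⊕1⊕0 = 0
Codeword: 0111110001011000110110100010110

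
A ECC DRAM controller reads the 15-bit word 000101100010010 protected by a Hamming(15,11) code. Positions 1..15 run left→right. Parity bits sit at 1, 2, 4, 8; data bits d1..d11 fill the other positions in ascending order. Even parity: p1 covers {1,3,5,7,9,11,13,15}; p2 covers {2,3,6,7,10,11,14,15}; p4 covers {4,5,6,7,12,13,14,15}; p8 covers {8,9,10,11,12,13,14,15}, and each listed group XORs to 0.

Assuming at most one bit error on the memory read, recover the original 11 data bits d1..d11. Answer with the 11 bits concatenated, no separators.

s1 (pos 1,3,5,7,9,11,13,15): 0⊕0⊕0⊕1⊕0⊕1⊕0⊕0 = 0
s2 (pos 2,3,6,7,10,11,14,15): 0⊕0⊕1⊕1⊕0⊕1⊕1⊕0 = 0
s4 (pos 4,5,6,7,12,13,14,15): 1⊕0⊕1⊕1⊕0⊕0⊕1⊕0 = 0
s8 (pos 8,9,10,11,12,13,14,15): 0⊕0⊕0⊕1⊕0⊕0⊕1⊕0 = 0
Syndrome s8…s1 = 0000 → no error.
Read data bits from positions 3,5,6,7,9,10,11,12,13,14,15: 00110010010

00110010010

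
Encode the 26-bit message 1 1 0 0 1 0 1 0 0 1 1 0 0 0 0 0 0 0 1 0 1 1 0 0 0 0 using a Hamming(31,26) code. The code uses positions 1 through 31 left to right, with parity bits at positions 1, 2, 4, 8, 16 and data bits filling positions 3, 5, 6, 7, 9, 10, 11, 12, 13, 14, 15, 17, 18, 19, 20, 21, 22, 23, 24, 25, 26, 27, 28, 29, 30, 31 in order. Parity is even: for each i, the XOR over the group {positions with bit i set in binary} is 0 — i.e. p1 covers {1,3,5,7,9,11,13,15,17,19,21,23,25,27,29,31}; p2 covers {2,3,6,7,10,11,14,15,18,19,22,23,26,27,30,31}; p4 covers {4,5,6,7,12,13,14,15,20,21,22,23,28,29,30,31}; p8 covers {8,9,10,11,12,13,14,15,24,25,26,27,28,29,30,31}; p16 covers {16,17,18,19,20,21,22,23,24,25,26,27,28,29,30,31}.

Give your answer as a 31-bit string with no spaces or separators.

0011100110100111000000010110000

Place data at non-parity positions: p1 p2 1 p4 1 0 0 p8 1 0 1 0 0 1 1 p16 0 0 0 0 0 0 0 1 0 1 1 0 0 0 0
p1 (pos 1,3,5,7,9,11,13,15,17,19,21,23,25,27,29,31): XOR of data positions = 1⊕1⊕0⊕1⊕1⊕0⊕1⊕0⊕0⊕0⊕0⊕0⊕1⊕0⊕0 = 0
p2 (pos 2,3,6,7,10,11,14,15,18,19,22,23,26,27,30,31): XOR of data positions = 1⊕0⊕0⊕0⊕1⊕1⊕1⊕0⊕0⊕0⊕0⊕1⊕1⊕0⊕0 = 0
p4 (pos 4,5,6,7,12,13,14,15,20,21,22,23,28,29,30,31): XOR of data positions = 1⊕0⊕0⊕0⊕0⊕1⊕1⊕0⊕0⊕0⊕0⊕0⊕0⊕0⊕0 = 1
p8 (pos 8,9,10,11,12,13,14,15,24,25,26,27,28,29,30,31): XOR of data positions = 1⊕0⊕1⊕0⊕0⊕1⊕1⊕1⊕0⊕1⊕1⊕0⊕0⊕0⊕0 = 1
p16 (pos 16,17,18,19,20,21,22,23,24,25,26,27,28,29,30,31): XOR of data positions = 0⊕0⊕0⊕0⊕0⊕0⊕0⊕1⊕0⊕1⊕1⊕0⊕0⊕0⊕0 = 1
Codeword: 0011100110100111000000010110000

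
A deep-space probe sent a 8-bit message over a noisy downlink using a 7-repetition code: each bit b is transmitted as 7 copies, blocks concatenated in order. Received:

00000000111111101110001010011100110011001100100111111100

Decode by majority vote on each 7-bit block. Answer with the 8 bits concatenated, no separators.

Block 1 (0000000): 0 ones → 0
Block 2 (0111111): 6 ones → 1
Block 3 (1011100): 4 ones → 1
Block 4 (0101001): 3 ones → 0
Block 5 (1100110): 4 ones → 1
Block 6 (0110011): 4 ones → 1
Block 7 (0010011): 3 ones → 0
Block 8 (1111100): 5 ones → 1

01101101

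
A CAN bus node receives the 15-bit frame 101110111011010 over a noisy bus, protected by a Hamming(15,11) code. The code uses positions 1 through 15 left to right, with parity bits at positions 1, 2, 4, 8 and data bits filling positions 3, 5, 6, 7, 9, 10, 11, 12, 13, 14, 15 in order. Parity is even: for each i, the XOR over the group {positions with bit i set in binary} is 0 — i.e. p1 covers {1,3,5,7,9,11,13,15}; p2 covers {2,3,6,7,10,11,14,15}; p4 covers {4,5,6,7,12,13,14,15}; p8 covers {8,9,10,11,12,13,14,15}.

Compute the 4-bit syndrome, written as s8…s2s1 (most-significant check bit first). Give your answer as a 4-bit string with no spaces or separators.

s1 (pos 1,3,5,7,9,11,13,15): 1⊕1⊕1⊕1⊕1⊕1⊕0⊕0 = 0
s2 (pos 2,3,6,7,10,11,14,15): 0⊕1⊕0⊕1⊕0⊕1⊕1⊕0 = 0
s4 (pos 4,5,6,7,12,13,14,15): 1⊕1⊕0⊕1⊕1⊕0⊕1⊕0 = 1
s8 (pos 8,9,10,11,12,13,14,15): 1⊕1⊕0⊕1⊕1⊕0⊕1⊕0 = 1
Syndrome s8…s1 = 1100 → error at position 12.

1100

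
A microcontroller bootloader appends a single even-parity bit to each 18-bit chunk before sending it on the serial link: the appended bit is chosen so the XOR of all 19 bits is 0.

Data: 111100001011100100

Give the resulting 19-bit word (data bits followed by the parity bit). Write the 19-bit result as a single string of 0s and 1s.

XOR of the 18 data bits: 1⊕1⊕1⊕1⊕0⊕0⊕0⊕0⊕1⊕0⊕1⊕1⊕1⊕0⊕0⊕1⊕0⊕0 = 1
Parity bit = 1 (so all 19 bits XOR to 0).

1111000010111001001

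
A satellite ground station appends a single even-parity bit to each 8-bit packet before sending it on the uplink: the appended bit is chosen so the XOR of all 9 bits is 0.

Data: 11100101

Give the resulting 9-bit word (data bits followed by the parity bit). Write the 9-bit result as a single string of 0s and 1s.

111001011

XOR of the 8 data bits: 1⊕1⊕1⊕0⊕0⊕1⊕0⊕1 = 1
Parity bit = 1 (so all 9 bits XOR to 0).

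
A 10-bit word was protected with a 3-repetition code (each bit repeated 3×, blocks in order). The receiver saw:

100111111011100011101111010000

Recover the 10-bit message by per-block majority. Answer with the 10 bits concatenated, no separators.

Block 1 (100): 1 one → 0
Block 2 (111): 3 ones → 1
Block 3 (111): 3 ones → 1
Block 4 (011): 2 ones → 1
Block 5 (100): 1 one → 0
Block 6 (011): 2 ones → 1
Block 7 (101): 2 ones → 1
Block 8 (111): 3 ones → 1
Block 9 (010): 1 one → 0
Block 10 (000): 0 ones → 0

0111011100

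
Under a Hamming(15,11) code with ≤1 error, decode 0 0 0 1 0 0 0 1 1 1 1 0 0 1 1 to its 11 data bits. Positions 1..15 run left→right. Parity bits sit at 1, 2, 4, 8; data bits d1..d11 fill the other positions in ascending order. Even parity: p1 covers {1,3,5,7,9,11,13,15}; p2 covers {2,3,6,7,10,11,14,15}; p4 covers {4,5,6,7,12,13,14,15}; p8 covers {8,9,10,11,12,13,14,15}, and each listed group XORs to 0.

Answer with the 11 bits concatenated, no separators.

s1 (pos 1,3,5,7,9,11,13,15): 0⊕0⊕0⊕0⊕1⊕1⊕0⊕1 = 1
s2 (pos 2,3,6,7,10,11,14,15): 0⊕0⊕0⊕0⊕1⊕1⊕1⊕1 = 0
s4 (pos 4,5,6,7,12,13,14,15): 1⊕0⊕0⊕0⊕0⊕0⊕1⊕1 = 1
s8 (pos 8,9,10,11,12,13,14,15): 1⊕1⊕1⊕1⊕0⊕0⊕1⊕1 = 0
Syndrome s8…s1 = 0101 → error at position 5.
Flip position 5: 000100011110011 → 000110011110011
Read data bits from positions 3,5,6,7,9,10,11,12,13,14,15: 01001110011

01001110011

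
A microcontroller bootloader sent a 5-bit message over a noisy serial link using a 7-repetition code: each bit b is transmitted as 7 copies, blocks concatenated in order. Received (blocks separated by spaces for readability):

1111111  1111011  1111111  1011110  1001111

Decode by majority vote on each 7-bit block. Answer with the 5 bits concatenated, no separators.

11111

Block 1 (1111111): 7 ones → 1
Block 2 (1111011): 6 ones → 1
Block 3 (1111111): 7 ones → 1
Block 4 (1011110): 5 ones → 1
Block 5 (1001111): 5 ones → 1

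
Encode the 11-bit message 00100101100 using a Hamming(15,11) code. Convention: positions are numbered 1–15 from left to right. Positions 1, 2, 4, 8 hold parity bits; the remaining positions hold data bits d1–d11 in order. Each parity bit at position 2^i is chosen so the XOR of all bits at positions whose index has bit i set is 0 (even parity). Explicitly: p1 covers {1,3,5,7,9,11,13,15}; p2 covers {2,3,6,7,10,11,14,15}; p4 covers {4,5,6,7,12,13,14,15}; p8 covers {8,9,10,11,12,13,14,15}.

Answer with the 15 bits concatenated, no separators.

100101010101100

Place data at non-parity positions: p1 p2 0 p4 0 1 0 p8 0 1 0 1 1 0 0
p1 (pos 1,3,5,7,9,11,13,15): XOR of data positions = 0⊕0⊕0⊕0⊕0⊕1⊕0 = 1
p2 (pos 2,3,6,7,10,11,14,15): XOR of data positions = 0⊕1⊕0⊕1⊕0⊕0⊕0 = 0
p4 (pos 4,5,6,7,12,13,14,15): XOR of data positions = 0⊕1⊕0⊕1⊕1⊕0⊕0 = 1
p8 (pos 8,9,10,11,12,13,14,15): XOR of data positions = 0⊕1⊕0⊕1⊕1⊕0⊕0 = 1
Codeword: 100101010101100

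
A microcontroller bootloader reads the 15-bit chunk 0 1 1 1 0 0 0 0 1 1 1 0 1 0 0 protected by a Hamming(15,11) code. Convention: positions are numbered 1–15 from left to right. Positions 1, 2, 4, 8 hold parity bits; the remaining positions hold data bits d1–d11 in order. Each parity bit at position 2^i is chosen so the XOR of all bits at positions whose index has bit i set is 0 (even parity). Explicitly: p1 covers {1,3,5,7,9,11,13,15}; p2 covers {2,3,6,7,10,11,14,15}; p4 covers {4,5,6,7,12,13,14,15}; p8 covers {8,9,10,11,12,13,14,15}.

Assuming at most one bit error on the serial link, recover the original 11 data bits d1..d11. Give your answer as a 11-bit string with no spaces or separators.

10001110100

s1 (pos 1,3,5,7,9,11,13,15): 0⊕1⊕0⊕0⊕1⊕1⊕1⊕0 = 0
s2 (pos 2,3,6,7,10,11,14,15): 1⊕1⊕0⊕0⊕1⊕1⊕0⊕0 = 0
s4 (pos 4,5,6,7,12,13,14,15): 1⊕0⊕0⊕0⊕0⊕1⊕0⊕0 = 0
s8 (pos 8,9,10,11,12,13,14,15): 0⊕1⊕1⊕1⊕0⊕1⊕0⊕0 = 0
Syndrome s8…s1 = 0000 → no error.
Read data bits from positions 3,5,6,7,9,10,11,12,13,14,15: 10001110100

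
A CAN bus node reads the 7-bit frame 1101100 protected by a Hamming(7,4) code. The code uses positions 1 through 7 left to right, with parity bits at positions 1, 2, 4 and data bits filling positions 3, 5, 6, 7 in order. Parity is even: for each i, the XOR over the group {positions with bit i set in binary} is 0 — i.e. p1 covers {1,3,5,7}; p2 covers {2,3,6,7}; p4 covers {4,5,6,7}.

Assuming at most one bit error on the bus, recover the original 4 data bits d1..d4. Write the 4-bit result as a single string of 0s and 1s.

s1 (pos 1,3,5,7): 1⊕0⊕1⊕0 = 0
s2 (pos 2,3,6,7): 1⊕0⊕0⊕0 = 1
s4 (pos 4,5,6,7): 1⊕1⊕0⊕0 = 0
Syndrome s4…s1 = 010 → error at position 2.
Flip position 2: 1101100 → 1001100
Read data bits from positions 3,5,6,7: 0100

0100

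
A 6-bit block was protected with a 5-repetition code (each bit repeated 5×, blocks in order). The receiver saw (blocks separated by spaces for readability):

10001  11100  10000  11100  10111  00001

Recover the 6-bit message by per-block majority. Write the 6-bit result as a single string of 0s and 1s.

Block 1 (10001): 2 ones → 0
Block 2 (11100): 3 ones → 1
Block 3 (10000): 1 one → 0
Block 4 (11100): 3 ones → 1
Block 5 (10111): 4 ones → 1
Block 6 (00001): 1 one → 0

010110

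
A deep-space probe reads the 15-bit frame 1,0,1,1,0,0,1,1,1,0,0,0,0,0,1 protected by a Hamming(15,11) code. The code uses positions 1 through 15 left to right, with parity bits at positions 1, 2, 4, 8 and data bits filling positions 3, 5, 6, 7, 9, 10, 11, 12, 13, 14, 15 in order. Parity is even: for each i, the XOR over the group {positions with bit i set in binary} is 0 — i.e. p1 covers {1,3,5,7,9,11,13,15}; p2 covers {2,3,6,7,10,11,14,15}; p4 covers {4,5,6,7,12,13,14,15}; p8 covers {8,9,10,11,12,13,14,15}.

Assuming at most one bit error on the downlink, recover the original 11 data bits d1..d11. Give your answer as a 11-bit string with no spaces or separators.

10011000000

s1 (pos 1,3,5,7,9,11,13,15): 1⊕1⊕0⊕1⊕1⊕0⊕0⊕1 = 1
s2 (pos 2,3,6,7,10,11,14,15): 0⊕1⊕0⊕1⊕0⊕0⊕0⊕1 = 1
s4 (pos 4,5,6,7,12,13,14,15): 1⊕0⊕0⊕1⊕0⊕0⊕0⊕1 = 1
s8 (pos 8,9,10,11,12,13,14,15): 1⊕1⊕0⊕0⊕0⊕0⊕0⊕1 = 1
Syndrome s8…s1 = 1111 → error at position 15.
Flip position 15: 101100111000001 → 101100111000000
Read data bits from positions 3,5,6,7,9,10,11,12,13,14,15: 10011000000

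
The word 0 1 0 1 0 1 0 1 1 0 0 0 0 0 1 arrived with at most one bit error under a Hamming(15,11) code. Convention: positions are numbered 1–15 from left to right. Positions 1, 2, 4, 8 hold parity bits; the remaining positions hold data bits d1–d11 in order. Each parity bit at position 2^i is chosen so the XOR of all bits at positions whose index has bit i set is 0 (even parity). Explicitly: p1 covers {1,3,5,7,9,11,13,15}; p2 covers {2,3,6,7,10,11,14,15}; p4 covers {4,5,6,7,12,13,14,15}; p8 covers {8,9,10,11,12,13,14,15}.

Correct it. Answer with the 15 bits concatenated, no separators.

s1 (pos 1,3,5,7,9,11,13,15): 0⊕0⊕0⊕0⊕1⊕0⊕0⊕1 = 0
s2 (pos 2,3,6,7,10,11,14,15): 1⊕0⊕1⊕0⊕0⊕0⊕0⊕1 = 1
s4 (pos 4,5,6,7,12,13,14,15): 1⊕0⊕1⊕0⊕0⊕0⊕0⊕1 = 1
s8 (pos 8,9,10,11,12,13,14,15): 1⊕1⊕0⊕0⊕0⊕0⊕0⊕1 = 1
Syndrome s8…s1 = 1110 → error at position 14.
Flip position 14: 010101011000001 → 010101011000011

010101011000011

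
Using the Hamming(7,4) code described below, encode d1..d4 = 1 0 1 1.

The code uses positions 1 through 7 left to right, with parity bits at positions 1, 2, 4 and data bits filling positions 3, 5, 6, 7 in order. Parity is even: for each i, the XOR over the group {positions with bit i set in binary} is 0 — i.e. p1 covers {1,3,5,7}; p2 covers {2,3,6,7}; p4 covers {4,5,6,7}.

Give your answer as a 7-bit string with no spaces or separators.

Place data at non-parity positions: p1 p2 1 p4 0 1 1
p1 (pos 1,3,5,7): XOR of data positions = 1⊕0⊕1 = 0
p2 (pos 2,3,6,7): XOR of data positions = 1⊕1⊕1 = 1
p4 (pos 4,5,6,7): XOR of data positions = 0⊕1⊕1 = 0
Codeword: 0110011

0110011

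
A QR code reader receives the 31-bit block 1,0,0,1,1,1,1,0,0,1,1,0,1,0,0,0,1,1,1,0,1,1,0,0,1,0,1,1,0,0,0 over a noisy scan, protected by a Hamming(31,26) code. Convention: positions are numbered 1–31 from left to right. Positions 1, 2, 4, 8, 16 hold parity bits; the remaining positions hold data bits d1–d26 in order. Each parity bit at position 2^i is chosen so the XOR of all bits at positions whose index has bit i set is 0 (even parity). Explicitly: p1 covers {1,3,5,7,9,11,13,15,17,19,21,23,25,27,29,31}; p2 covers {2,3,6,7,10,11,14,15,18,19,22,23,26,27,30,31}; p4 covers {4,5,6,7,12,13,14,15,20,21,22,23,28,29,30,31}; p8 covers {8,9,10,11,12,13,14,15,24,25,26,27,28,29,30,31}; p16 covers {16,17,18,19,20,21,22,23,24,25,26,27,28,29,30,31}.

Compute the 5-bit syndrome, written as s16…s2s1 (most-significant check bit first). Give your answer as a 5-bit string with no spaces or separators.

00000

s1 (pos 1,3,5,7,9,11,13,15,17,19,21,23,25,27,29,31): 1⊕0⊕1⊕1⊕0⊕1⊕1⊕0⊕1⊕1⊕1⊕0⊕1⊕1⊕0⊕0 = 0
s2 (pos 2,3,6,7,10,11,14,15,18,19,22,23,26,27,30,31): 0⊕0⊕1⊕1⊕1⊕1⊕0⊕0⊕1⊕1⊕1⊕0⊕0⊕1⊕0⊕0 = 0
s4 (pos 4,5,6,7,12,13,14,15,20,21,22,23,28,29,30,31): 1⊕1⊕1⊕1⊕0⊕1⊕0⊕0⊕0⊕1⊕1⊕0⊕1⊕0⊕0⊕0 = 0
s8 (pos 8,9,10,11,12,13,14,15,24,25,26,27,28,29,30,31): 0⊕0⊕1⊕1⊕0⊕1⊕0⊕0⊕0⊕1⊕0⊕1⊕1⊕0⊕0⊕0 = 0
s16 (pos 16,17,18,19,20,21,22,23,24,25,26,27,28,29,30,31): 0⊕1⊕1⊕1⊕0⊕1⊕1⊕0⊕0⊕1⊕0⊕1⊕1⊕0⊕0⊕0 = 0
Syndrome s16…s1 = 00000 → no error.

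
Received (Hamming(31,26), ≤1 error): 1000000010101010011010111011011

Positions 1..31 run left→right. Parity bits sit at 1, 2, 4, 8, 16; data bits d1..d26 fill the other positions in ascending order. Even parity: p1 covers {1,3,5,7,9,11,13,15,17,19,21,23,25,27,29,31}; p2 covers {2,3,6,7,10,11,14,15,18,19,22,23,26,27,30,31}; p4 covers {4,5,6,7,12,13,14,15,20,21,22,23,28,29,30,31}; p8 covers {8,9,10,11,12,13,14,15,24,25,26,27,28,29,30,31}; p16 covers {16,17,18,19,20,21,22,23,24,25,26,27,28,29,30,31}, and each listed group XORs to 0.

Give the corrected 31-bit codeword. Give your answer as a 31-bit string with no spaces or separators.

1000100010101010011010111011011

s1 (pos 1,3,5,7,9,11,13,15,17,19,21,23,25,27,29,31): 1⊕0⊕0⊕0⊕1⊕1⊕1⊕1⊕0⊕1⊕1⊕1⊕1⊕1⊕0⊕1 = 1
s2 (pos 2,3,6,7,10,11,14,15,18,19,22,23,26,27,30,31): 0⊕0⊕0⊕0⊕0⊕1⊕0⊕1⊕1⊕1⊕0⊕1⊕0⊕1⊕1⊕1 = 0
s4 (pos 4,5,6,7,12,13,14,15,20,21,22,23,28,29,30,31): 0⊕0⊕0⊕0⊕0⊕1⊕0⊕1⊕0⊕1⊕0⊕1⊕1⊕0⊕1⊕1 = 1
s8 (pos 8,9,10,11,12,13,14,15,24,25,26,27,28,29,30,31): 0⊕1⊕0⊕1⊕0⊕1⊕0⊕1⊕1⊕1⊕0⊕1⊕1⊕0⊕1⊕1 = 0
s16 (pos 16,17,18,19,20,21,22,23,24,25,26,27,28,29,30,31): 0⊕0⊕1⊕1⊕0⊕1⊕0⊕1⊕1⊕1⊕0⊕1⊕1⊕0⊕1⊕1 = 0
Syndrome s16…s1 = 00101 → error at position 5.
Flip position 5: 1000000010101010011010111011011 → 1000100010101010011010111011011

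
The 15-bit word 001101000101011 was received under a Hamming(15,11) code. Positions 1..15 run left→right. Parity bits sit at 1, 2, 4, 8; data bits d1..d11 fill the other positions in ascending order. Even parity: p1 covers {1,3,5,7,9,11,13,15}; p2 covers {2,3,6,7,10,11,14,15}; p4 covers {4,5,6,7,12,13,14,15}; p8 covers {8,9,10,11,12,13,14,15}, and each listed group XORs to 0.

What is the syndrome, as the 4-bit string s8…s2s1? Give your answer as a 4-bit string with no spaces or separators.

s1 (pos 1,3,5,7,9,11,13,15): 0⊕1⊕0⊕0⊕0⊕0⊕0⊕1 = 0
s2 (pos 2,3,6,7,10,11,14,15): 0⊕1⊕1⊕0⊕1⊕0⊕1⊕1 = 1
s4 (pos 4,5,6,7,12,13,14,15): 1⊕0⊕1⊕0⊕1⊕0⊕1⊕1 = 1
s8 (pos 8,9,10,11,12,13,14,15): 0⊕0⊕1⊕0⊕1⊕0⊕1⊕1 = 0
Syndrome s8…s1 = 0110 → error at position 6.

0110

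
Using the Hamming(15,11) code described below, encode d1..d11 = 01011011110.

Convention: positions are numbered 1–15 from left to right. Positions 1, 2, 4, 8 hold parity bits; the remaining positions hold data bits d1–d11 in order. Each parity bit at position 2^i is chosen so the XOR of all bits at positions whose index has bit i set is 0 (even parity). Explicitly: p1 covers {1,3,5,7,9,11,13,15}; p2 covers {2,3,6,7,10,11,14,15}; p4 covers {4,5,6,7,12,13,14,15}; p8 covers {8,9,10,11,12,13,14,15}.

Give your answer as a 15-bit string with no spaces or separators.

110110111011110

Place data at non-parity positions: p1 p2 0 p4 1 0 1 p8 1 0 1 1 1 1 0
p1 (pos 1,3,5,7,9,11,13,15): XOR of data positions = 0⊕1⊕1⊕1⊕1⊕1⊕0 = 1
p2 (pos 2,3,6,7,10,11,14,15): XOR of data positions = 0⊕0⊕1⊕0⊕1⊕1⊕0 = 1
p4 (pos 4,5,6,7,12,13,14,15): XOR of data positions = 1⊕0⊕1⊕1⊕1⊕1⊕0 = 1
p8 (pos 8,9,10,11,12,13,14,15): XOR of data positions = 1⊕0⊕1⊕1⊕1⊕1⊕0 = 1
Codeword: 110110111011110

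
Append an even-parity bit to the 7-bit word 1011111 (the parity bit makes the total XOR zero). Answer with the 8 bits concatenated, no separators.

XOR of the 7 data bits: 1⊕0⊕1⊕1⊕1⊕1⊕1 = 0
Parity bit = 0 (so all 8 bits XOR to 0).

10111110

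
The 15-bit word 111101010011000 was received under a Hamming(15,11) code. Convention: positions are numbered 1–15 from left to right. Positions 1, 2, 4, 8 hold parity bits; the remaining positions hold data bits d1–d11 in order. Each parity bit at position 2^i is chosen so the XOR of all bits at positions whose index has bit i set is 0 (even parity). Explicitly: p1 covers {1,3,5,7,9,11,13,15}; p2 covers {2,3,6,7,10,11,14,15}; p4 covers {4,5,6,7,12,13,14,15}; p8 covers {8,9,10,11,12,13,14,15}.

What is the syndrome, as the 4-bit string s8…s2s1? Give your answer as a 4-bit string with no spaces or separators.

1101

s1 (pos 1,3,5,7,9,11,13,15): 1⊕1⊕0⊕0⊕0⊕1⊕0⊕0 = 1
s2 (pos 2,3,6,7,10,11,14,15): 1⊕1⊕1⊕0⊕0⊕1⊕0⊕0 = 0
s4 (pos 4,5,6,7,12,13,14,15): 1⊕0⊕1⊕0⊕1⊕0⊕0⊕0 = 1
s8 (pos 8,9,10,11,12,13,14,15): 1⊕0⊕0⊕1⊕1⊕0⊕0⊕0 = 1
Syndrome s8…s1 = 1101 → error at position 13.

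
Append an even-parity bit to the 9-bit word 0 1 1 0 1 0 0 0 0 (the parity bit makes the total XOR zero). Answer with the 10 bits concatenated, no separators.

0110100001

XOR of the 9 data bits: 0⊕1⊕1⊕0⊕1⊕0⊕0⊕0⊕0 = 1
Parity bit = 1 (so all 10 bits XOR to 0).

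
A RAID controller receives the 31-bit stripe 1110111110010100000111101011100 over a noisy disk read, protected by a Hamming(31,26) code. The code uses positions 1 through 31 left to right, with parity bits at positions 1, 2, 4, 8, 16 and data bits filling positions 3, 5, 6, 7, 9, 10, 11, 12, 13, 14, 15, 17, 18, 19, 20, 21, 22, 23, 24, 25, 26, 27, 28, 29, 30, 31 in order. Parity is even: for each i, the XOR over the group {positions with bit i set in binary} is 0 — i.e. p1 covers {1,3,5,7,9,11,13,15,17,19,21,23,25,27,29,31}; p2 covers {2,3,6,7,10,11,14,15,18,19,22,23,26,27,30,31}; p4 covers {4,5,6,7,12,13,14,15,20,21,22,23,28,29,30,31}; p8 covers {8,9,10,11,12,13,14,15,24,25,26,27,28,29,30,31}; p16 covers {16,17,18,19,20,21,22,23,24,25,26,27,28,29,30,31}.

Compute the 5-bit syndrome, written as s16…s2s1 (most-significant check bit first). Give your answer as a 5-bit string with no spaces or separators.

00100

s1 (pos 1,3,5,7,9,11,13,15,17,19,21,23,25,27,29,31): 1⊕1⊕1⊕1⊕1⊕0⊕0⊕0⊕0⊕0⊕1⊕1⊕1⊕1⊕1⊕0 = 0
s2 (pos 2,3,6,7,10,11,14,15,18,19,22,23,26,27,30,31): 1⊕1⊕1⊕1⊕0⊕0⊕1⊕0⊕0⊕0⊕1⊕1⊕0⊕1⊕0⊕0 = 0
s4 (pos 4,5,6,7,12,13,14,15,20,21,22,23,28,29,30,31): 0⊕1⊕1⊕1⊕1⊕0⊕1⊕0⊕1⊕1⊕1⊕1⊕1⊕1⊕0⊕0 = 1
s8 (pos 8,9,10,11,12,13,14,15,24,25,26,27,28,29,30,31): 1⊕1⊕0⊕0⊕1⊕0⊕1⊕0⊕0⊕1⊕0⊕1⊕1⊕1⊕0⊕0 = 0
s16 (pos 16,17,18,19,20,21,22,23,24,25,26,27,28,29,30,31): 0⊕0⊕0⊕0⊕1⊕1⊕1⊕1⊕0⊕1⊕0⊕1⊕1⊕1⊕0⊕0 = 0
Syndrome s16…s1 = 00100 → error at position 4.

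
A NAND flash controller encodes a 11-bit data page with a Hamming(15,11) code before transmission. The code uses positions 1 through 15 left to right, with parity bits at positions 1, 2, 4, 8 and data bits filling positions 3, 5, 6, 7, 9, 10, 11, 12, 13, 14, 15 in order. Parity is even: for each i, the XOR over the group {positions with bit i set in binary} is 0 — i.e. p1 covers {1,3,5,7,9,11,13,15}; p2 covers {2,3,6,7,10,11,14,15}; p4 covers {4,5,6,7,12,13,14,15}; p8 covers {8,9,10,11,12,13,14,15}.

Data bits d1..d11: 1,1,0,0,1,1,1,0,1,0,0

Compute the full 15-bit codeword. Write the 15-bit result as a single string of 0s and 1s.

Place data at non-parity positions: p1 p2 1 p4 1 0 0 p8 1 1 1 0 1 0 0
p1 (pos 1,3,5,7,9,11,13,15): XOR of data positions = 1⊕1⊕0⊕1⊕1⊕1⊕0 = 1
p2 (pos 2,3,6,7,10,11,14,15): XOR of data positions = 1⊕0⊕0⊕1⊕1⊕0⊕0 = 1
p4 (pos 4,5,6,7,12,13,14,15): XOR of data positions = 1⊕0⊕0⊕0⊕1⊕0⊕0 = 0
p8 (pos 8,9,10,11,12,13,14,15): XOR of data positions = 1⊕1⊕1⊕0⊕1⊕0⊕0 = 0
Codeword: 111010001110100

111010001110100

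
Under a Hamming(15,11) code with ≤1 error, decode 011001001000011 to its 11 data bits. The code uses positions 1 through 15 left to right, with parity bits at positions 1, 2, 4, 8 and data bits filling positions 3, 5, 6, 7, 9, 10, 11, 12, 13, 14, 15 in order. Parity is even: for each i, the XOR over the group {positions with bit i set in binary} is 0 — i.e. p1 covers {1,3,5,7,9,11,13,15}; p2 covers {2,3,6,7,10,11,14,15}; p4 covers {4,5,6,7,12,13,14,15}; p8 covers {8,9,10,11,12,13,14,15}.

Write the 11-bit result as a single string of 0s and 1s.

s1 (pos 1,3,5,7,9,11,13,15): 0⊕1⊕0⊕0⊕1⊕0⊕0⊕1 = 1
s2 (pos 2,3,6,7,10,11,14,15): 1⊕1⊕1⊕0⊕0⊕0⊕1⊕1 = 1
s4 (pos 4,5,6,7,12,13,14,15): 0⊕0⊕1⊕0⊕0⊕0⊕1⊕1 = 1
s8 (pos 8,9,10,11,12,13,14,15): 0⊕1⊕0⊕0⊕0⊕0⊕1⊕1 = 1
Syndrome s8…s1 = 1111 → error at position 15.
Flip position 15: 011001001000011 → 011001001000010
Read data bits from positions 3,5,6,7,9,10,11,12,13,14,15: 10101000010

10101000010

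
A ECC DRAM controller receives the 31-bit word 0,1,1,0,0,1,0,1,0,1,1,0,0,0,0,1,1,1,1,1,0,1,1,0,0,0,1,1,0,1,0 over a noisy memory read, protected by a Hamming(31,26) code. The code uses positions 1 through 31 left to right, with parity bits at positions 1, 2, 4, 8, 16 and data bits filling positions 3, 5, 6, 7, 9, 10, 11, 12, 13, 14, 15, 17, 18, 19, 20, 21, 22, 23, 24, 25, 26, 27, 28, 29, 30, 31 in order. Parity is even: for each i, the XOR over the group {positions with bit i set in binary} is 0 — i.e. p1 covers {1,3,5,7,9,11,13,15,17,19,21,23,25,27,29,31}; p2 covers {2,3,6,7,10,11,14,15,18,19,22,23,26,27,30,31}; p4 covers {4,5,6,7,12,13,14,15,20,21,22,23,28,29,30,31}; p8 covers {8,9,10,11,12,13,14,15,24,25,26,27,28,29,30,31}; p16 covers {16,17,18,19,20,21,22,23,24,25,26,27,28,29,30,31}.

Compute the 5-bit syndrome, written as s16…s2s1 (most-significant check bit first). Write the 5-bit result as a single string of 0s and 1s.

00010

s1 (pos 1,3,5,7,9,11,13,15,17,19,21,23,25,27,29,31): 0⊕1⊕0⊕0⊕0⊕1⊕0⊕0⊕1⊕1⊕0⊕1⊕0⊕1⊕0⊕0 = 0
s2 (pos 2,3,6,7,10,11,14,15,18,19,22,23,26,27,30,31): 1⊕1⊕1⊕0⊕1⊕1⊕0⊕0⊕1⊕1⊕1⊕1⊕0⊕1⊕1⊕0 = 1
s4 (pos 4,5,6,7,12,13,14,15,20,21,22,23,28,29,30,31): 0⊕0⊕1⊕0⊕0⊕0⊕0⊕0⊕1⊕0⊕1⊕1⊕1⊕0⊕1⊕0 = 0
s8 (pos 8,9,10,11,12,13,14,15,24,25,26,27,28,29,30,31): 1⊕0⊕1⊕1⊕0⊕0⊕0⊕0⊕0⊕0⊕0⊕1⊕1⊕0⊕1⊕0 = 0
s16 (pos 16,17,18,19,20,21,22,23,24,25,26,27,28,29,30,31): 1⊕1⊕1⊕1⊕1⊕0⊕1⊕1⊕0⊕0⊕0⊕1⊕1⊕0⊕1⊕0 = 0
Syndrome s16…s1 = 00010 → error at position 2.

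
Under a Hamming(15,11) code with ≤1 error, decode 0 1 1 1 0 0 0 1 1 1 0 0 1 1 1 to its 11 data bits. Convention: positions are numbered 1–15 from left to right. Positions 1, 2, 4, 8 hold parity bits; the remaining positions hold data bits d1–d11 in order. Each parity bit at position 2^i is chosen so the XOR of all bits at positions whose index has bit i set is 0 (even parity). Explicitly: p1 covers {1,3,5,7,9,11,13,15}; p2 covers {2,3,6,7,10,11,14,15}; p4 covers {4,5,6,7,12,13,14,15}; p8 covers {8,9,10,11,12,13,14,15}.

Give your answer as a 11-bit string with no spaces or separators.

s1 (pos 1,3,5,7,9,11,13,15): 0⊕1⊕0⊕0⊕1⊕0⊕1⊕1 = 0
s2 (pos 2,3,6,7,10,11,14,15): 1⊕1⊕0⊕0⊕1⊕0⊕1⊕1 = 1
s4 (pos 4,5,6,7,12,13,14,15): 1⊕0⊕0⊕0⊕0⊕1⊕1⊕1 = 0
s8 (pos 8,9,10,11,12,13,14,15): 1⊕1⊕1⊕0⊕0⊕1⊕1⊕1 = 0
Syndrome s8…s1 = 0010 → error at position 2.
Flip position 2: 011100011100111 → 001100011100111
Read data bits from positions 3,5,6,7,9,10,11,12,13,14,15: 10001100111

10001100111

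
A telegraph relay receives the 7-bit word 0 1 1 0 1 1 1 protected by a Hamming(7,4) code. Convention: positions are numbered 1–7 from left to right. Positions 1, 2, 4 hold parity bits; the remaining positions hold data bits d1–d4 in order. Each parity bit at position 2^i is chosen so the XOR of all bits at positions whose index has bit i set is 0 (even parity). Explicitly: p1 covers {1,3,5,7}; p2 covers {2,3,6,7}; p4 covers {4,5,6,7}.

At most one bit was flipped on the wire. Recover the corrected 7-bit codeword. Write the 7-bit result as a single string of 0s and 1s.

0110011

s1 (pos 1,3,5,7): 0⊕1⊕1⊕1 = 1
s2 (pos 2,3,6,7): 1⊕1⊕1⊕1 = 0
s4 (pos 4,5,6,7): 0⊕1⊕1⊕1 = 1
Syndrome s4…s1 = 101 → error at position 5.
Flip position 5: 0110111 → 0110011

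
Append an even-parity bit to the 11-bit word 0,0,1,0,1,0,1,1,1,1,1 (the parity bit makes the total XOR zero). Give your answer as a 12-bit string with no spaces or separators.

001010111111

XOR of the 11 data bits: 0⊕0⊕1⊕0⊕1⊕0⊕1⊕1⊕1⊕1⊕1 = 1
Parity bit = 1 (so all 12 bits XOR to 0).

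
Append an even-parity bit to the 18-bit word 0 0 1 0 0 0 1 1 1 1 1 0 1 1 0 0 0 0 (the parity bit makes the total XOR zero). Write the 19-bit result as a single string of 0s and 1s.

XOR of the 18 data bits: 0⊕0⊕1⊕0⊕0⊕0⊕1⊕1⊕1⊕1⊕1⊕0⊕1⊕1⊕0⊕0⊕0⊕0 = 0
Parity bit = 0 (so all 19 bits XOR to 0).

0010001111101100000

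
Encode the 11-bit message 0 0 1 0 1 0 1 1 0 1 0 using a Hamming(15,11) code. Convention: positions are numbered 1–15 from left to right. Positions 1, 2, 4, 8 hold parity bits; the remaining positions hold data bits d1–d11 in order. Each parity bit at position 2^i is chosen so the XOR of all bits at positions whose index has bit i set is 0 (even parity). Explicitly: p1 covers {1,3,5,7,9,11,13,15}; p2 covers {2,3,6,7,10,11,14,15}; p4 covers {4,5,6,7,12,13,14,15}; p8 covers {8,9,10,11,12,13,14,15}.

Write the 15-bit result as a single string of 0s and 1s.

010101001011010

Place data at non-parity positions: p1 p2 0 p4 0 1 0 p8 1 0 1 1 0 1 0
p1 (pos 1,3,5,7,9,11,13,15): XOR of data positions = 0⊕0⊕0⊕1⊕1⊕0⊕0 = 0
p2 (pos 2,3,6,7,10,11,14,15): XOR of data positions = 0⊕1⊕0⊕0⊕1⊕1⊕0 = 1
p4 (pos 4,5,6,7,12,13,14,15): XOR of data positions = 0⊕1⊕0⊕1⊕0⊕1⊕0 = 1
p8 (pos 8,9,10,11,12,13,14,15): XOR of data positions = 1⊕0⊕1⊕1⊕0⊕1⊕0 = 0
Codeword: 010101001011010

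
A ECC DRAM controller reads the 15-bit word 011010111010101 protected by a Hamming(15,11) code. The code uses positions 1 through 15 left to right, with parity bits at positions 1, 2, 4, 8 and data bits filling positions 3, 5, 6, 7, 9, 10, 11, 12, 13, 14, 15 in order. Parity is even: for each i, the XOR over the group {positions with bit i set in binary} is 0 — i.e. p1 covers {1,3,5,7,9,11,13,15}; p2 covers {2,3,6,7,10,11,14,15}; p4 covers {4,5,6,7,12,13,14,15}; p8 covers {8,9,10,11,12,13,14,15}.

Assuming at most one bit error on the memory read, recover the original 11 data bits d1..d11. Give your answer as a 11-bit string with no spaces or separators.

11011000101

s1 (pos 1,3,5,7,9,11,13,15): 0⊕1⊕1⊕1⊕1⊕1⊕1⊕1 = 1
s2 (pos 2,3,6,7,10,11,14,15): 1⊕1⊕0⊕1⊕0⊕1⊕0⊕1 = 1
s4 (pos 4,5,6,7,12,13,14,15): 0⊕1⊕0⊕1⊕0⊕1⊕0⊕1 = 0
s8 (pos 8,9,10,11,12,13,14,15): 1⊕1⊕0⊕1⊕0⊕1⊕0⊕1 = 1
Syndrome s8…s1 = 1011 → error at position 11.
Flip position 11: 011010111010101 → 011010111000101
Read data bits from positions 3,5,6,7,9,10,11,12,13,14,15: 11011000101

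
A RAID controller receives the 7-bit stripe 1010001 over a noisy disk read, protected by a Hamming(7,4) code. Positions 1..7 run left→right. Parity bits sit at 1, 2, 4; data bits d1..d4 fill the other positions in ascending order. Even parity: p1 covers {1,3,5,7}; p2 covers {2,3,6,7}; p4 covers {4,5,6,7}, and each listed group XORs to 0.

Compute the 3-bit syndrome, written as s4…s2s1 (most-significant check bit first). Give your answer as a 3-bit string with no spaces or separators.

101

s1 (pos 1,3,5,7): 1⊕1⊕0⊕1 = 1
s2 (pos 2,3,6,7): 0⊕1⊕0⊕1 = 0
s4 (pos 4,5,6,7): 0⊕0⊕0⊕1 = 1
Syndrome s4…s1 = 101 → error at position 5.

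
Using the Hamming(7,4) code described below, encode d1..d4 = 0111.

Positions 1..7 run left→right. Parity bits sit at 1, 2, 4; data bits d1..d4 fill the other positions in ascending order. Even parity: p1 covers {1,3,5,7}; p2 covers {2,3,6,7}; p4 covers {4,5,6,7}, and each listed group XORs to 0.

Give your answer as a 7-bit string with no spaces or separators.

0001111

Place data at non-parity positions: p1 p2 0 p4 1 1 1
p1 (pos 1,3,5,7): XOR of data positions = 0⊕1⊕1 = 0
p2 (pos 2,3,6,7): XOR of data positions = 0⊕1⊕1 = 0
p4 (pos 4,5,6,7): XOR of data positions = 1⊕1⊕1 = 1
Codeword: 0001111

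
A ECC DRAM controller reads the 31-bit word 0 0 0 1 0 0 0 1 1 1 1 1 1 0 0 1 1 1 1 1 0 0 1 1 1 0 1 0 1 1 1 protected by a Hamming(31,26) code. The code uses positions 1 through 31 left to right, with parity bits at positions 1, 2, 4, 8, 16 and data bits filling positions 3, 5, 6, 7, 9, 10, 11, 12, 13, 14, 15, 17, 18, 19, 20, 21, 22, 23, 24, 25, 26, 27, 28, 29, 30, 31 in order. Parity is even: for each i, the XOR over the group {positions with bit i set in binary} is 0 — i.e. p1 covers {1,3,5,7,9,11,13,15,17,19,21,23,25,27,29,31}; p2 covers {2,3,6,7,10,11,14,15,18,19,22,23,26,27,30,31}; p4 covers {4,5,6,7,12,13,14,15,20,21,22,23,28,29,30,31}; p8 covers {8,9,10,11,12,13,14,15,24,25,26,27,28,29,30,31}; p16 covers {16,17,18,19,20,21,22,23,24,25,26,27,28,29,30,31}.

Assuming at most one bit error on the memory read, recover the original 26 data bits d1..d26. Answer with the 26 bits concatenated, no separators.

00001111100111100111010111

s1 (pos 1,3,5,7,9,11,13,15,17,19,21,23,25,27,29,31): 0⊕0⊕0⊕0⊕1⊕1⊕1⊕0⊕1⊕1⊕0⊕1⊕1⊕1⊕1⊕1 = 0
s2 (pos 2,3,6,7,10,11,14,15,18,19,22,23,26,27,30,31): 0⊕0⊕0⊕0⊕1⊕1⊕0⊕0⊕1⊕1⊕0⊕1⊕0⊕1⊕1⊕1 = 0
s4 (pos 4,5,6,7,12,13,14,15,20,21,22,23,28,29,30,31): 1⊕0⊕0⊕0⊕1⊕1⊕0⊕0⊕1⊕0⊕0⊕1⊕0⊕1⊕1⊕1 = 0
s8 (pos 8,9,10,11,12,13,14,15,24,25,26,27,28,29,30,31): 1⊕1⊕1⊕1⊕1⊕1⊕0⊕0⊕1⊕1⊕0⊕1⊕0⊕1⊕1⊕1 = 0
s16 (pos 16,17,18,19,20,21,22,23,24,25,26,27,28,29,30,31): 1⊕1⊕1⊕1⊕1⊕0⊕0⊕1⊕1⊕1⊕0⊕1⊕0⊕1⊕1⊕1 = 0
Syndrome s16…s1 = 00000 → no error.
Read data bits from positions 3,5,6,7,9,10,11,12,13,14,15,17,18,19,20,21,22,23,24,25,26,27,28,29,30,31: 00001111100111100111010111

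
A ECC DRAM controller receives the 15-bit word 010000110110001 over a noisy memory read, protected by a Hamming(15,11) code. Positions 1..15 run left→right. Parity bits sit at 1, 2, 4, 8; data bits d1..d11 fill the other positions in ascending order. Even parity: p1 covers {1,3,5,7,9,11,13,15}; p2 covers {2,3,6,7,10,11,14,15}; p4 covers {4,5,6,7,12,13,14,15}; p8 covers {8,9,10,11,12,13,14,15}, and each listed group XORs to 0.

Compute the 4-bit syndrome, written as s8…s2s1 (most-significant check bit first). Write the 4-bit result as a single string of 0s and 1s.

s1 (pos 1,3,5,7,9,11,13,15): 0⊕0⊕0⊕1⊕0⊕1⊕0⊕1 = 1
s2 (pos 2,3,6,7,10,11,14,15): 1⊕0⊕0⊕1⊕1⊕1⊕0⊕1 = 1
s4 (pos 4,5,6,7,12,13,14,15): 0⊕0⊕0⊕1⊕0⊕0⊕0⊕1 = 0
s8 (pos 8,9,10,11,12,13,14,15): 1⊕0⊕1⊕1⊕0⊕0⊕0⊕1 = 0
Syndrome s8…s1 = 0011 → error at position 3.

0011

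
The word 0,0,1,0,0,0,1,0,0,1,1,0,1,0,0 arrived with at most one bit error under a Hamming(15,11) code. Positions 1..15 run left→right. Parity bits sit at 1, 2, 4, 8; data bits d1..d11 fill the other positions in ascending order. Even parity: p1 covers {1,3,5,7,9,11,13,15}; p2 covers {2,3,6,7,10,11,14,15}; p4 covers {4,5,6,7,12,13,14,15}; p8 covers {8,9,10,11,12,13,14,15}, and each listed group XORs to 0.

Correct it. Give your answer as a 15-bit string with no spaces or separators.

001000110110100

s1 (pos 1,3,5,7,9,11,13,15): 0⊕1⊕0⊕1⊕0⊕1⊕1⊕0 = 0
s2 (pos 2,3,6,7,10,11,14,15): 0⊕1⊕0⊕1⊕1⊕1⊕0⊕0 = 0
s4 (pos 4,5,6,7,12,13,14,15): 0⊕0⊕0⊕1⊕0⊕1⊕0⊕0 = 0
s8 (pos 8,9,10,11,12,13,14,15): 0⊕0⊕1⊕1⊕0⊕1⊕0⊕0 = 1
Syndrome s8…s1 = 1000 → error at position 8.
Flip position 8: 001000100110100 → 001000110110100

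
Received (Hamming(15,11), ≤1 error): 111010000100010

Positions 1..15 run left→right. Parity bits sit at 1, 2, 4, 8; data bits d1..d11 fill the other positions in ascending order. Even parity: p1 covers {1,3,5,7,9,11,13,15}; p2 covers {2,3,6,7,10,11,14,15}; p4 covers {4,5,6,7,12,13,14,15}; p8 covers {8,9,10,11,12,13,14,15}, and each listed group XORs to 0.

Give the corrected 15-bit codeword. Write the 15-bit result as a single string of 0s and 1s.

011010000100010

s1 (pos 1,3,5,7,9,11,13,15): 1⊕1⊕1⊕0⊕0⊕0⊕0⊕0 = 1
s2 (pos 2,3,6,7,10,11,14,15): 1⊕1⊕0⊕0⊕1⊕0⊕1⊕0 = 0
s4 (pos 4,5,6,7,12,13,14,15): 0⊕1⊕0⊕0⊕0⊕0⊕1⊕0 = 0
s8 (pos 8,9,10,11,12,13,14,15): 0⊕0⊕1⊕0⊕0⊕0⊕1⊕0 = 0
Syndrome s8…s1 = 0001 → error at position 1.
Flip position 1: 111010000100010 → 011010000100010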